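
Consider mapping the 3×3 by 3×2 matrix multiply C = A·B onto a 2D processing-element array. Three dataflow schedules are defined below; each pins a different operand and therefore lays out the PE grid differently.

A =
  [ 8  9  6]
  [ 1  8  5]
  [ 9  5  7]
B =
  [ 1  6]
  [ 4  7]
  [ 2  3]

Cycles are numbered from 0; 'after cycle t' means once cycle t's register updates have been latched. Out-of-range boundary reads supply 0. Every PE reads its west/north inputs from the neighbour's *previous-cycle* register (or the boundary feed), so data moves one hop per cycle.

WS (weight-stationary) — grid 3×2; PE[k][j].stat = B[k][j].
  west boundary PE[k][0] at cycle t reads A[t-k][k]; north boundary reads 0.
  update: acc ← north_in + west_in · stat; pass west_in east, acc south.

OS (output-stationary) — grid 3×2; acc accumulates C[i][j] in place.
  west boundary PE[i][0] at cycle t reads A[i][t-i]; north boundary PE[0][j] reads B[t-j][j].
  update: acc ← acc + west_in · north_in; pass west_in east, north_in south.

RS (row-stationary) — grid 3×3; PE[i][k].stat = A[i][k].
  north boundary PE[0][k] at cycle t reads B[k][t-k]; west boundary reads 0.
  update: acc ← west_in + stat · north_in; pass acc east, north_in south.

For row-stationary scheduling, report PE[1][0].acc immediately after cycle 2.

PE[1][0].acc = 6

RS 3×3: PE[1][0] cycle-by-cycle (with neighbour feeds):
  @0  [0,0]  acc 8  |  →8  ↓1
  @0  [1,0]  acc 0  |  →0  ↓0
  @1  [0,0]  acc 48  |  →48  ↓6
  @1  [1,0]  acc 1  |  →1  ↓1
  @2  [0,0]  acc 0  |  →0  ↓0
  @2  [1,0]  acc 6  |  →6  ↓6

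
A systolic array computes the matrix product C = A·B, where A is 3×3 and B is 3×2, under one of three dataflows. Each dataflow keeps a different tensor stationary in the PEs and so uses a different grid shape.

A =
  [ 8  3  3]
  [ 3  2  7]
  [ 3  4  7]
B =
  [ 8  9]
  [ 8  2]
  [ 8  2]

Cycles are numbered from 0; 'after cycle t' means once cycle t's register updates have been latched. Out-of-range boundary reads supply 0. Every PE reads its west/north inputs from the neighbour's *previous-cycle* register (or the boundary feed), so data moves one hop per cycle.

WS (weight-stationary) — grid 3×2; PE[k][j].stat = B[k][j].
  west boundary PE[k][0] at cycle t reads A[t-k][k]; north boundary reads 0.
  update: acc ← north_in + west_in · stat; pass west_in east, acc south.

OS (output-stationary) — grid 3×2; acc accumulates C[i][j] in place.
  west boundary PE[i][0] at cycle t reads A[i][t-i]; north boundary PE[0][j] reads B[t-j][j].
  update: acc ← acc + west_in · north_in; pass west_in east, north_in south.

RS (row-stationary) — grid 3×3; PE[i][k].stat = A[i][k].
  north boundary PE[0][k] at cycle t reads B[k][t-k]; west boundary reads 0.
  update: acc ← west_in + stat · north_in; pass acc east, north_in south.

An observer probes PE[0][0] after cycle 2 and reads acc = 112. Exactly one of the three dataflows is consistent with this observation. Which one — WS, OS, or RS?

— WS: 3×2; PE[0][0] trace:
  0: (0,0).acc=64  regs=<8,64>
  1: (0,0).acc=24  regs=<3,24>
  2: (0,0).acc=24  regs=<3,24>
— OS: 3×2; PE[0][0] trace:
  0: (0,0).acc=64  regs=<8,8>
  1: (0,0).acc=88  regs=<3,8>
  2: (0,0).acc=112  regs=<3,8>
— RS: 3×3; PE[0][0] trace:
  0: (0,0).acc=64  regs=<64,8>
  1: (0,0).acc=72  regs=<72,9>
  2: (0,0).acc=0  regs=<0,0>

dataflow = OS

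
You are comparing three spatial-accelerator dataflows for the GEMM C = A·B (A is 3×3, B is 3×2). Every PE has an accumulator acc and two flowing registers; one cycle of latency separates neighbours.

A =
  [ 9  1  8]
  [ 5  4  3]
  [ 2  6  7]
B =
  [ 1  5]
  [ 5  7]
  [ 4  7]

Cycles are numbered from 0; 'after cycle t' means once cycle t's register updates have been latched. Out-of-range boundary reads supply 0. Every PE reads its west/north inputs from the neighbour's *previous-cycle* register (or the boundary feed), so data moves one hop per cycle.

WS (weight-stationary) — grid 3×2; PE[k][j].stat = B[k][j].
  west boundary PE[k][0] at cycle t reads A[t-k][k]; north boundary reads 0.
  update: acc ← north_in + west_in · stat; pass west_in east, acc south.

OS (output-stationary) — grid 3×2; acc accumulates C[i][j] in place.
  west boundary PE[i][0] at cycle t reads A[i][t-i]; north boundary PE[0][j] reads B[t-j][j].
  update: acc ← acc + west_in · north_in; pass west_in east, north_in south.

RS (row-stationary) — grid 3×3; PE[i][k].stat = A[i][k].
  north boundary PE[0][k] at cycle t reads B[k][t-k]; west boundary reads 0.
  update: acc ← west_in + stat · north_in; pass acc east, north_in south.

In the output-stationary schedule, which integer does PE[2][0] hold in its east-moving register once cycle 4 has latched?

OS on a 3×2 grid — tracing PE[2][0] and its feeders:
  step 0 · PE1,0: acc=0; fwd→0 fwd↓0
  step 0 · PE2,0: acc=0; fwd→0 fwd↓0
  step 1 · PE1,0: acc=5; fwd→5 fwd↓1
  step 1 · PE2,0: acc=0; fwd→0 fwd↓0
  step 2 · PE1,0: acc=25; fwd→4 fwd↓5
  step 2 · PE2,0: acc=2; fwd→2 fwd↓1
  step 3 · PE1,0: acc=37; fwd→3 fwd↓4
  step 3 · PE2,0: acc=32; fwd→6 fwd↓5
  step 4 · PE1,0: acc=37; fwd→0 fwd↓0
  step 4 · PE2,0: acc=60; fwd→7 fwd↓4

register = 7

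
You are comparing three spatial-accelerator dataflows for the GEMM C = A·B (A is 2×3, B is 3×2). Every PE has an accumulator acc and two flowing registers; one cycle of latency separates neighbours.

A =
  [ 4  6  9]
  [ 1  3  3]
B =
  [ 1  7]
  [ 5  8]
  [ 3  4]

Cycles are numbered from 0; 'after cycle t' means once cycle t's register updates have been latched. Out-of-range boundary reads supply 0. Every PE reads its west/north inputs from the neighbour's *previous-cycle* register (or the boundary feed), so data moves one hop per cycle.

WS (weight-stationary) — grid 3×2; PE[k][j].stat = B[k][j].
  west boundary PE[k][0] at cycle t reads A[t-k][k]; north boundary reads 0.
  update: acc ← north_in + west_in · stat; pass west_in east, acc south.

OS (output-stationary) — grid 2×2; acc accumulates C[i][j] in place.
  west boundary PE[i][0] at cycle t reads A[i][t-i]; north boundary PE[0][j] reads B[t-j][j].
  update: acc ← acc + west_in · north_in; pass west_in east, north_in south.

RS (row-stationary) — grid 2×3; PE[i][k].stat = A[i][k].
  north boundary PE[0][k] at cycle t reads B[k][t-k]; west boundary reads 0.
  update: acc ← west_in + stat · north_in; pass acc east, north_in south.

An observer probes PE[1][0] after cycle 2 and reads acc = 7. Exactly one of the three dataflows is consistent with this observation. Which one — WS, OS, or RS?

dataflow = RS

WS [3×2] PE[1][0] across cycles:
  step 0 · PE1,0: acc=0; fwd→0 fwd↓0
  step 1 · PE1,0: acc=34; fwd→6 fwd↓34
  step 2 · PE1,0: acc=16; fwd→3 fwd↓16
OS [2×2] PE[1][0] across cycles:
  step 0 · PE1,0: acc=0; fwd→0 fwd↓0
  step 1 · PE1,0: acc=1; fwd→1 fwd↓1
  step 2 · PE1,0: acc=16; fwd→3 fwd↓5
RS [2×3] PE[1][0] across cycles:
  step 0 · PE1,0: acc=0; fwd→0 fwd↓0
  step 1 · PE1,0: acc=1; fwd→1 fwd↓1
  step 2 · PE1,0: acc=7; fwd→7 fwd↓7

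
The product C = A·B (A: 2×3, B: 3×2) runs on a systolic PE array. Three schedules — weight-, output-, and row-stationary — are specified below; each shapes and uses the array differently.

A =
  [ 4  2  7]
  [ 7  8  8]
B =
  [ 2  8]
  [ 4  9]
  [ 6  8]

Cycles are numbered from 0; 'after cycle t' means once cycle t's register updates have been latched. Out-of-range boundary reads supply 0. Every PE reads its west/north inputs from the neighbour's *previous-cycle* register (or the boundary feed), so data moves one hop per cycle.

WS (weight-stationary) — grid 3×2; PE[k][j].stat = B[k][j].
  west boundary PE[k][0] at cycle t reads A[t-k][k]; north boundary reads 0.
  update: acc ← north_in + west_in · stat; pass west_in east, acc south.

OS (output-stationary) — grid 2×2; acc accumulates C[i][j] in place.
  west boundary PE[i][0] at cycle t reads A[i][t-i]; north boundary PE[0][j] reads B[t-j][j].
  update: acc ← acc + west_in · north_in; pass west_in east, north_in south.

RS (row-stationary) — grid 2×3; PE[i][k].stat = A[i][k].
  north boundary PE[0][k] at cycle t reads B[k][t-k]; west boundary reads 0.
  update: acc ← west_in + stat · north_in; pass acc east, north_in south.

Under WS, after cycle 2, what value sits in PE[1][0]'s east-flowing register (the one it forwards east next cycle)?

WS on a 3×2 grid — tracing PE[1][0] and its feeders:
  @0  [0,0]  acc 8  |  →4  ↓8
  @0  [1,0]  acc 0  |  →0  ↓0
  @1  [0,0]  acc 14  |  →7  ↓14
  @1  [1,0]  acc 16  |  →2  ↓16
  @2  [0,0]  acc 0  |  →0  ↓0
  @2  [1,0]  acc 46  |  →8  ↓46

register = 8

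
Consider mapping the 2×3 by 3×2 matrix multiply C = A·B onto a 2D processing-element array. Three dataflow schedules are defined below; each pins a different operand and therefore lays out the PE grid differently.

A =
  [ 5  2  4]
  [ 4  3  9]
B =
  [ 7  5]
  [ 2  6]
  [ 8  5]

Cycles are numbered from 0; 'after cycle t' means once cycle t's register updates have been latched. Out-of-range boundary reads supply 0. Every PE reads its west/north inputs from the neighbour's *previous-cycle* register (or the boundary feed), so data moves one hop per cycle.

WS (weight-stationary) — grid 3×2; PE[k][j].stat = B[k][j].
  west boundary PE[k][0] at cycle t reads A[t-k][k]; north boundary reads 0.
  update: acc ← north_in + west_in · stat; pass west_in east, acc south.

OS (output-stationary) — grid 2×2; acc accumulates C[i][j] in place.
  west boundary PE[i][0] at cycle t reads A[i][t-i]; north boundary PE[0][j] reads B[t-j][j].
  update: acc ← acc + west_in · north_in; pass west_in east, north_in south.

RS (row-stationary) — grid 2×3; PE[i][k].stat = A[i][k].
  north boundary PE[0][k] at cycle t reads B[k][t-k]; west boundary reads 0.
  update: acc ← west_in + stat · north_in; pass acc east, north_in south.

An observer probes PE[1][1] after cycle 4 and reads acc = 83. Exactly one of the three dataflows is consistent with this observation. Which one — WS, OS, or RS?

WS (3×2 grid), PE[1][1]:
  @0  [1,1]  acc 0  |  →0  ↓0
  @1  [1,1]  acc 0  |  →0  ↓0
  @2  [1,1]  acc 37  |  →2  ↓37
  @3  [1,1]  acc 38  |  →3  ↓38
  @4  [1,1]  acc 0  |  →0  ↓0
OS (2×2 grid), PE[1][1]:
  @0  [1,1]  acc 0  |  →0  ↓0
  @1  [1,1]  acc 0  |  →0  ↓0
  @2  [1,1]  acc 20  |  →4  ↓5
  @3  [1,1]  acc 38  |  →3  ↓6
  @4  [1,1]  acc 83  |  →9  ↓5
RS (2×3 grid), PE[1][1]:
  @0  [1,1]  acc 0  |  →0  ↓0
  @1  [1,1]  acc 0  |  →0  ↓0
  @2  [1,1]  acc 34  |  →34  ↓2
  @3  [1,1]  acc 38  |  →38  ↓6
  @4  [1,1]  acc 0  |  →0  ↓0

dataflow = OS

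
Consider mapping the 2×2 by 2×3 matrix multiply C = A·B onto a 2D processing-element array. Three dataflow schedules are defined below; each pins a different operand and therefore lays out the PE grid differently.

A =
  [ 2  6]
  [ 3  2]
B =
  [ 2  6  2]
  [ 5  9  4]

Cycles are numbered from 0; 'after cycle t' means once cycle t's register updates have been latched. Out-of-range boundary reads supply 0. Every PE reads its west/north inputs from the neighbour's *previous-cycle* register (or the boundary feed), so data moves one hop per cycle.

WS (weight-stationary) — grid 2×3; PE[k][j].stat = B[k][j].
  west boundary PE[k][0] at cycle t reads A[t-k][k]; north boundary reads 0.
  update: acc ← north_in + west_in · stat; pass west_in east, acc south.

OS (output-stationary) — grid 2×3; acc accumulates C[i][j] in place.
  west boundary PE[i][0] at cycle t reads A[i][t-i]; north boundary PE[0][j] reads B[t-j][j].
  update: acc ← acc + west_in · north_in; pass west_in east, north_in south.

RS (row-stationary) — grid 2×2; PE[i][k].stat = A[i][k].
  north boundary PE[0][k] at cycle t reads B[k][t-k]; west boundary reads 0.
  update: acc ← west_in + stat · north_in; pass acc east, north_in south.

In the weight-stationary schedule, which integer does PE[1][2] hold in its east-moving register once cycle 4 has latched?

register = 2

WS on a 2×3 grid — tracing PE[1][2] and its feeders:
  c0 r0c2: 0 / 0 / 0
  c0 r1c1: 0 / 0 / 0
  c0 r1c2: 0 / 0 / 0
  c1 r0c2: 0 / 0 / 0
  c1 r1c1: 0 / 0 / 0
  c1 r1c2: 0 / 0 / 0
  c2 r0c2: 4 / 2 / 4
  c2 r1c1: 66 / 6 / 66
  c2 r1c2: 0 / 0 / 0
  c3 r0c2: 6 / 3 / 6
  c3 r1c1: 36 / 2 / 36
  c3 r1c2: 28 / 6 / 28
  c4 r0c2: 0 / 0 / 0
  c4 r1c1: 0 / 0 / 0
  c4 r1c2: 14 / 2 / 14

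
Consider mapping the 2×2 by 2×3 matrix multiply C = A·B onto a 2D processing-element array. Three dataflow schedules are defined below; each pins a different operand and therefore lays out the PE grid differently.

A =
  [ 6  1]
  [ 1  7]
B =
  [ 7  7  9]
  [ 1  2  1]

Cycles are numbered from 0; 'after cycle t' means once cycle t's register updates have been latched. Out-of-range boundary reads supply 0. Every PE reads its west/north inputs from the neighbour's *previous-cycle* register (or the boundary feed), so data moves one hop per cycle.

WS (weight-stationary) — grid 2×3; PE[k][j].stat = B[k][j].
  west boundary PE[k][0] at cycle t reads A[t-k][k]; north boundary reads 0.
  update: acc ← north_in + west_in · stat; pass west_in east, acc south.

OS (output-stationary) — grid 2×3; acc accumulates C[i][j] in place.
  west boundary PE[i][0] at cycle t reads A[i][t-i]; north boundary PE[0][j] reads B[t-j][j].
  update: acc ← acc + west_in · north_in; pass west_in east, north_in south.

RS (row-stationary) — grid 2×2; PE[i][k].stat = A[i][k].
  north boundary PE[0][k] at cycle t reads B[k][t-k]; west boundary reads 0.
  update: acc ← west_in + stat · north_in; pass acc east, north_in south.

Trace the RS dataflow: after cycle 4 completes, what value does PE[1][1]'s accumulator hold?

PE[1][1].acc = 16

RS (2×2). Following PE[1][1] plus its west/north inputs:
  [0] (0,1) acc=0 (h:0 v:0)
  [0] (1,0) acc=0 (h:0 v:0)
  [0] (1,1) acc=0 (h:0 v:0)
  [1] (0,1) acc=43 (h:43 v:1)
  [1] (1,0) acc=7 (h:7 v:7)
  [1] (1,1) acc=0 (h:0 v:0)
  [2] (0,1) acc=44 (h:44 v:2)
  [2] (1,0) acc=7 (h:7 v:7)
  [2] (1,1) acc=14 (h:14 v:1)
  [3] (0,1) acc=55 (h:55 v:1)
  [3] (1,0) acc=9 (h:9 v:9)
  [3] (1,1) acc=21 (h:21 v:2)
  [4] (0,1) acc=0 (h:0 v:0)
  [4] (1,0) acc=0 (h:0 v:0)
  [4] (1,1) acc=16 (h:16 v:1)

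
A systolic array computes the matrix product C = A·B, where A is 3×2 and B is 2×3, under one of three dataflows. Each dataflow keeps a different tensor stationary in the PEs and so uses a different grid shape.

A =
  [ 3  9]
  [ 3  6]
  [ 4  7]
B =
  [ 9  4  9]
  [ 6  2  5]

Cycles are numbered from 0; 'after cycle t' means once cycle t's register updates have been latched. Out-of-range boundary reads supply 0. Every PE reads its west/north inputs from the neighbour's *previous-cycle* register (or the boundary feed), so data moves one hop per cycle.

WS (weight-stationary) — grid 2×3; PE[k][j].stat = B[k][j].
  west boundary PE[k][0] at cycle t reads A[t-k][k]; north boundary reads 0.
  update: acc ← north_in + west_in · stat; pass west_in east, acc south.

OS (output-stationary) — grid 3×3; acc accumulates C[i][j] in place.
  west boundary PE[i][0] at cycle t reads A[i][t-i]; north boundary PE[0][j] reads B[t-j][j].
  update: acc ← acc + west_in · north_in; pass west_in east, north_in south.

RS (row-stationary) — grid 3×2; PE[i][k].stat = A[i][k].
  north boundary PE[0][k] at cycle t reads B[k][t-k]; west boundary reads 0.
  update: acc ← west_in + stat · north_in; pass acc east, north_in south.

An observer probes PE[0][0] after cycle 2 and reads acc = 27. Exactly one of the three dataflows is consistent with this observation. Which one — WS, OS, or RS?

WS [2×3] PE[0][0] across cycles:
  c0 r0c0: 27 / 3 / 27
  c1 r0c0: 27 / 3 / 27
  c2 r0c0: 36 / 4 / 36
OS [3×3] PE[0][0] across cycles:
  c0 r0c0: 27 / 3 / 9
  c1 r0c0: 81 / 9 / 6
  c2 r0c0: 81 / 0 / 0
RS [3×2] PE[0][0] across cycles:
  c0 r0c0: 27 / 27 / 9
  c1 r0c0: 12 / 12 / 4
  c2 r0c0: 27 / 27 / 9

dataflow = RS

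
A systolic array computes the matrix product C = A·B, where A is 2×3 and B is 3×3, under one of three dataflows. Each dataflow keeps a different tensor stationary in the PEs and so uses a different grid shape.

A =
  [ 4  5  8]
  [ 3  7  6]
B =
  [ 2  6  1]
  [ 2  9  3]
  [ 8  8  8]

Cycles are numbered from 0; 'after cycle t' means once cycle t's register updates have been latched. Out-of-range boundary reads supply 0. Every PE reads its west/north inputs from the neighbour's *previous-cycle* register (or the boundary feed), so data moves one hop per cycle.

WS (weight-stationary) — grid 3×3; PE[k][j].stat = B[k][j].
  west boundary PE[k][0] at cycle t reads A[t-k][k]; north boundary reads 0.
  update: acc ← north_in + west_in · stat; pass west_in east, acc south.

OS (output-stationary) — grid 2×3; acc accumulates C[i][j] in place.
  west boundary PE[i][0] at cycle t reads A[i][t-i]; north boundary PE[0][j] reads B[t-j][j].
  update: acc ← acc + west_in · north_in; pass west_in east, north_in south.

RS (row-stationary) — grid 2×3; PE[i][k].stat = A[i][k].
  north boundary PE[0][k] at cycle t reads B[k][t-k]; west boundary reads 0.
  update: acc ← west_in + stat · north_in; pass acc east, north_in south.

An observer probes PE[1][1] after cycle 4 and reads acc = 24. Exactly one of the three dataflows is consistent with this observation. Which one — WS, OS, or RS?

Under WS (3×3), PE[1][1]:
  @0  [1,1]  acc 0  |  →0  ↓0
  @1  [1,1]  acc 0  |  →0  ↓0
  @2  [1,1]  acc 69  |  →5  ↓69
  @3  [1,1]  acc 81  |  →7  ↓81
  @4  [1,1]  acc 0  |  →0  ↓0
Under OS (2×3), PE[1][1]:
  @0  [1,1]  acc 0  |  →0  ↓0
  @1  [1,1]  acc 0  |  →0  ↓0
  @2  [1,1]  acc 18  |  →3  ↓6
  @3  [1,1]  acc 81  |  →7  ↓9
  @4  [1,1]  acc 129  |  →6  ↓8
Under RS (2×3), PE[1][1]:
  @0  [1,1]  acc 0  |  →0  ↓0
  @1  [1,1]  acc 0  |  →0  ↓0
  @2  [1,1]  acc 20  |  →20  ↓2
  @3  [1,1]  acc 81  |  →81  ↓9
  @4  [1,1]  acc 24  |  →24  ↓3

dataflow = RS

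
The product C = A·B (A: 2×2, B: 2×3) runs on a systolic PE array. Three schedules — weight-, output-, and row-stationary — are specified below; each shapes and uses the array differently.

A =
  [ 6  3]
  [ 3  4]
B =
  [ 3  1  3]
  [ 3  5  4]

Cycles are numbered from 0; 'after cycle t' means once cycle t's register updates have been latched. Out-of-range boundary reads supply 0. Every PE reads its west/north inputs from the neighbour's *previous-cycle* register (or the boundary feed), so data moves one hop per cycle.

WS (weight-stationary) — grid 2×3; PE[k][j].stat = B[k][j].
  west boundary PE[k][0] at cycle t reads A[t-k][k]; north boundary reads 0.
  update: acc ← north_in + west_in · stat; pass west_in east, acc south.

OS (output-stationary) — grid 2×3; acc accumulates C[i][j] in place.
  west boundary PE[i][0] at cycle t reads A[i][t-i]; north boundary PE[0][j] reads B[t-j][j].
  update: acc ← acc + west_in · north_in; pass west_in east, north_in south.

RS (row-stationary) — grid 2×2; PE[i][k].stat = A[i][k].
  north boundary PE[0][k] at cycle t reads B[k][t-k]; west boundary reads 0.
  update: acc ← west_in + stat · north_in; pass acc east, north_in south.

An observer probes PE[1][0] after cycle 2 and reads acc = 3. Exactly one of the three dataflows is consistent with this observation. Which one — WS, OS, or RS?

Under WS (2×3), PE[1][0]:
  after 0 — PE[1][0] acc=0, pass-E 0, pass-S 0
  after 1 — PE[1][0] acc=27, pass-E 3, pass-S 27
  after 2 — PE[1][0] acc=21, pass-E 4, pass-S 21
Under OS (2×3), PE[1][0]:
  after 0 — PE[1][0] acc=0, pass-E 0, pass-S 0
  after 1 — PE[1][0] acc=9, pass-E 3, pass-S 3
  after 2 — PE[1][0] acc=21, pass-E 4, pass-S 3
Under RS (2×2), PE[1][0]:
  after 0 — PE[1][0] acc=0, pass-E 0, pass-S 0
  after 1 — PE[1][0] acc=9, pass-E 9, pass-S 3
  after 2 — PE[1][0] acc=3, pass-E 3, pass-S 1

dataflow = RS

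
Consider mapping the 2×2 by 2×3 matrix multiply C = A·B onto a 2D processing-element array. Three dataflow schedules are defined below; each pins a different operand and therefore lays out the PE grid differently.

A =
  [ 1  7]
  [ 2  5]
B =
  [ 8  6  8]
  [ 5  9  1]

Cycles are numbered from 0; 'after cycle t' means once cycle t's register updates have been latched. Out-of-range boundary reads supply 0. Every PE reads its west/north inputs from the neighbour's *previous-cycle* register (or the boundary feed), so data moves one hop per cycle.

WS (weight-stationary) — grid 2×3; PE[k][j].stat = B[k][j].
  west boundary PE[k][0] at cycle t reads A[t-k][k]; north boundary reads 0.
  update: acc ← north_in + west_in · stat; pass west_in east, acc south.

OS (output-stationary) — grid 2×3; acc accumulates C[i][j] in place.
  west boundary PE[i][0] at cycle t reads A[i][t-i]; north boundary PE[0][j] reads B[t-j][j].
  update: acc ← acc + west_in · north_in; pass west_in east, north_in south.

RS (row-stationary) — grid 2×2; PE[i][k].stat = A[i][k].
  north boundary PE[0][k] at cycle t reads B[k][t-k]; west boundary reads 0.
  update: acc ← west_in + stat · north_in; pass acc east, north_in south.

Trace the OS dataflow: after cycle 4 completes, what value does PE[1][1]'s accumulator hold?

PE[1][1].acc = 57

OS on a 2×3 grid — tracing PE[1][1] and its feeders:
  step 0 · PE0,1: acc=0; fwd→0 fwd↓0
  step 0 · PE1,0: acc=0; fwd→0 fwd↓0
  step 0 · PE1,1: acc=0; fwd→0 fwd↓0
  step 1 · PE0,1: acc=6; fwd→1 fwd↓6
  step 1 · PE1,0: acc=16; fwd→2 fwd↓8
  step 1 · PE1,1: acc=0; fwd→0 fwd↓0
  step 2 · PE0,1: acc=69; fwd→7 fwd↓9
  step 2 · PE1,0: acc=41; fwd→5 fwd↓5
  step 2 · PE1,1: acc=12; fwd→2 fwd↓6
  step 3 · PE0,1: acc=69; fwd→0 fwd↓0
  step 3 · PE1,0: acc=41; fwd→0 fwd↓0
  step 3 · PE1,1: acc=57; fwd→5 fwd↓9
  step 4 · PE0,1: acc=69; fwd→0 fwd↓0
  step 4 · PE1,0: acc=41; fwd→0 fwd↓0
  step 4 · PE1,1: acc=57; fwd→0 fwd↓0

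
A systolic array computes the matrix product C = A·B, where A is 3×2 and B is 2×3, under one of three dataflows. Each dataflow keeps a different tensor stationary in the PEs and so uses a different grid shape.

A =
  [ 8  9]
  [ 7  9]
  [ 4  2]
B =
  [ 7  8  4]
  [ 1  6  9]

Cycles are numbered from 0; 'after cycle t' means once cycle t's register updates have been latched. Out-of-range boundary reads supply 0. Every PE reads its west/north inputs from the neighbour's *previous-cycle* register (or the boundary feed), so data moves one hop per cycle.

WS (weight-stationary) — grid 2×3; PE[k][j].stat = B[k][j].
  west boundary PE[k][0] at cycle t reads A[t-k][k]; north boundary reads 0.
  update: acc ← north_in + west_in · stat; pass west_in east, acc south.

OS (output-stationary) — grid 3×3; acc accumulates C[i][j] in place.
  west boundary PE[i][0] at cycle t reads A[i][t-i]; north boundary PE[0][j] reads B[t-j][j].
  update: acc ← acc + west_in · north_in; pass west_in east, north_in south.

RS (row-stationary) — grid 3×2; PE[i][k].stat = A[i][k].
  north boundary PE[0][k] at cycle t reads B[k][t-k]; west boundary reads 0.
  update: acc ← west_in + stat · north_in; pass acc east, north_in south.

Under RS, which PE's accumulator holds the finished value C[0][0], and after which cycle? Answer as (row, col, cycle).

(row, col, cycle) = (0, 1, 1)

RS: C[0][0] accumulates in PE[0][1]:
  t=0 PE[0][1]: acc=0 h=0 v=0
  t=1 PE[0][1]: acc=65 h=65 v=1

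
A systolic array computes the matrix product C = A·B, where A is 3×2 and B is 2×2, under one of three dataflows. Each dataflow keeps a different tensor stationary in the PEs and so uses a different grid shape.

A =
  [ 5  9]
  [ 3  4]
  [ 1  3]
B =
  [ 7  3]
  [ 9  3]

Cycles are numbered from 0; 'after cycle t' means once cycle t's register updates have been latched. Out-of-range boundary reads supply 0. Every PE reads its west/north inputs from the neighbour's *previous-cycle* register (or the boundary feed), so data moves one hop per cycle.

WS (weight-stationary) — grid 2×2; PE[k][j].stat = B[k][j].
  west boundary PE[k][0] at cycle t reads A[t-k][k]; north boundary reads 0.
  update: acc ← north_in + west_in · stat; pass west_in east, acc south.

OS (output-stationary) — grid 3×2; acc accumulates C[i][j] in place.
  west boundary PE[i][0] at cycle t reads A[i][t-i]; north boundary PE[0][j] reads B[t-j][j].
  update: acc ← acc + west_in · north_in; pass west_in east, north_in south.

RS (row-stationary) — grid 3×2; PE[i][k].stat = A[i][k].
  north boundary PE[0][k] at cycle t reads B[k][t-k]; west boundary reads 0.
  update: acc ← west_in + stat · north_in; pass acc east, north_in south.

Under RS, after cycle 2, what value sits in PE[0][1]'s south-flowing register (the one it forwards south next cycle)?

RS 3×2: PE[0][1] cycle-by-cycle (with neighbour feeds):
  c0 r0c0: 35 / 35 / 7
  c0 r0c1: 0 / 0 / 0
  c1 r0c0: 15 / 15 / 3
  c1 r0c1: 116 / 116 / 9
  c2 r0c0: 0 / 0 / 0
  c2 r0c1: 42 / 42 / 3

register = 3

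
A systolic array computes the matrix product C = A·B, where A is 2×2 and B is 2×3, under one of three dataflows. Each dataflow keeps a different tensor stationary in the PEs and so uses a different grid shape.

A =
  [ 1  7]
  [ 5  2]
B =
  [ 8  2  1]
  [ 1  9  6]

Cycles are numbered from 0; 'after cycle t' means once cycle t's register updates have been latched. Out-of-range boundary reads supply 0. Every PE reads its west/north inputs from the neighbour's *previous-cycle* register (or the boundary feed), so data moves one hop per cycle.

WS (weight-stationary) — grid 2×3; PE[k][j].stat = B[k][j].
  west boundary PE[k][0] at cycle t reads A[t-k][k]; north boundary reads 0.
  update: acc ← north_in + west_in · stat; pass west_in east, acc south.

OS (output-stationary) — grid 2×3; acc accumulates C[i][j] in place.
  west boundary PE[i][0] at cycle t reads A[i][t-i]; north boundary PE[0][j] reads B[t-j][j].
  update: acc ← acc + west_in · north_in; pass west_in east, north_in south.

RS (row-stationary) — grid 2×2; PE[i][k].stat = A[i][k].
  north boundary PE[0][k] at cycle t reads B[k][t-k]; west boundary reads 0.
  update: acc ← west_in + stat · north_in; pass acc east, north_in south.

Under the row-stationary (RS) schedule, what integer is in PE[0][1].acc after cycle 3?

PE[0][1].acc = 43

RS on a 2×2 grid — tracing PE[0][1] and its feeders:
  0: (0,0).acc=8  regs=<8,8>
  0: (0,1).acc=0  regs=<0,0>
  1: (0,0).acc=2  regs=<2,2>
  1: (0,1).acc=15  regs=<15,1>
  2: (0,0).acc=1  regs=<1,1>
  2: (0,1).acc=65  regs=<65,9>
  3: (0,0).acc=0  regs=<0,0>
  3: (0,1).acc=43  regs=<43,6>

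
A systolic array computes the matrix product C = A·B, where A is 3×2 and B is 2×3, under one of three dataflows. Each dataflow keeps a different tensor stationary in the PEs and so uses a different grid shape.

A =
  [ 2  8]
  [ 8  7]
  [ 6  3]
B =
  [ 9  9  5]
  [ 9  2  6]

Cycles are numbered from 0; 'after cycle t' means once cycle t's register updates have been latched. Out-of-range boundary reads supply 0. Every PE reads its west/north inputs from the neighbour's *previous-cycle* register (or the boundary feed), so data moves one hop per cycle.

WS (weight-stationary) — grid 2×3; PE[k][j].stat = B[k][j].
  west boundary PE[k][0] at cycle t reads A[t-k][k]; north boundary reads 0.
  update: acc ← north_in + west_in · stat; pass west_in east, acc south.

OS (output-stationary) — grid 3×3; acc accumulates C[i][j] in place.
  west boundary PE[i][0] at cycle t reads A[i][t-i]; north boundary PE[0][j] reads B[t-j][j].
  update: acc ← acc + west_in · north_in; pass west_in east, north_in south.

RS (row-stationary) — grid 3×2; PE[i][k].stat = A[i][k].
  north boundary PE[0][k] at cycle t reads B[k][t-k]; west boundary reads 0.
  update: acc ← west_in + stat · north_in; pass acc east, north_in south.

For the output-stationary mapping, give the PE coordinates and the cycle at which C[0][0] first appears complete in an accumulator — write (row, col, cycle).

(row, col, cycle) = (0, 0, 1)

OS — PE[0][0] is where C[0][0] collects:
  [0] (0,0) acc=18 (h:2 v:9)
  [1] (0,0) acc=90 (h:8 v:9)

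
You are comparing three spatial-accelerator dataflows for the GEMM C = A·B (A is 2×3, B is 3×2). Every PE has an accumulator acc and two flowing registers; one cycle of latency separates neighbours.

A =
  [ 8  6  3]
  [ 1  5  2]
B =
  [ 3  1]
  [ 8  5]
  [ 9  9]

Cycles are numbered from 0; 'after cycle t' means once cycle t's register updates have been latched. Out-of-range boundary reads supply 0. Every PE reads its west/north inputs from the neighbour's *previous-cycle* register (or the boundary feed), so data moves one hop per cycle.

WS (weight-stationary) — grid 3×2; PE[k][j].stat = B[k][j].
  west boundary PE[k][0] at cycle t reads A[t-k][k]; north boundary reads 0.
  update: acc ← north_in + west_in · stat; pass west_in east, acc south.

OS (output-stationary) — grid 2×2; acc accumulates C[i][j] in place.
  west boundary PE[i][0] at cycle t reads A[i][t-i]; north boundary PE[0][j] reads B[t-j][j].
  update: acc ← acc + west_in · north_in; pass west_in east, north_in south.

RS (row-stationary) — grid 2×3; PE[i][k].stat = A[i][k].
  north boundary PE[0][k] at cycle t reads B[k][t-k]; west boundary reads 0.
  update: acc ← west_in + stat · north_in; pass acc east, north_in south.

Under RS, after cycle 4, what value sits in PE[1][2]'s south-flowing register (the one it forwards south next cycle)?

RS on a 2×3 grid — tracing PE[1][2] and its feeders:
  c0 r0c2: 0 / 0 / 0
  c0 r1c1: 0 / 0 / 0
  c0 r1c2: 0 / 0 / 0
  c1 r0c2: 0 / 0 / 0
  c1 r1c1: 0 / 0 / 0
  c1 r1c2: 0 / 0 / 0
  c2 r0c2: 99 / 99 / 9
  c2 r1c1: 43 / 43 / 8
  c2 r1c2: 0 / 0 / 0
  c3 r0c2: 65 / 65 / 9
  c3 r1c1: 26 / 26 / 5
  c3 r1c2: 61 / 61 / 9
  c4 r0c2: 0 / 0 / 0
  c4 r1c1: 0 / 0 / 0
  c4 r1c2: 44 / 44 / 9

register = 9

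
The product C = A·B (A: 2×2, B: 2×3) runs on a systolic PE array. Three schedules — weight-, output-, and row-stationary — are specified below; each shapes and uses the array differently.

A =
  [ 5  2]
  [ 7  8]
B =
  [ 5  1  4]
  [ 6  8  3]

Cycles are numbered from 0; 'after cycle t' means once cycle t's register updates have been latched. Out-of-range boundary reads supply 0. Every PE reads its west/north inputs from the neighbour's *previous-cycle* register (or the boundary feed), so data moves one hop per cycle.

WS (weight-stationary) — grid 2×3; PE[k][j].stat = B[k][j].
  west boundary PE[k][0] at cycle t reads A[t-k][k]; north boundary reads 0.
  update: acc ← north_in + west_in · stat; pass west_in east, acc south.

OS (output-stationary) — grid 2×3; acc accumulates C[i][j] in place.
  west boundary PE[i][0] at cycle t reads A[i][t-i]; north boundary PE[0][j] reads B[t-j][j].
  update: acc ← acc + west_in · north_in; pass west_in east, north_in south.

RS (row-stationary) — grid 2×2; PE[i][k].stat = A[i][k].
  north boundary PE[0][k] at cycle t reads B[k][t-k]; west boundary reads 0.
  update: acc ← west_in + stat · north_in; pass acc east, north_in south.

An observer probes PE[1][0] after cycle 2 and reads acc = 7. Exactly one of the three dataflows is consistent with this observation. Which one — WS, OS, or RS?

WS (2×3 grid), PE[1][0]:
  t=0 PE[1][0]: acc=0 h=0 v=0
  t=1 PE[1][0]: acc=37 h=2 v=37
  t=2 PE[1][0]: acc=83 h=8 v=83
OS (2×3 grid), PE[1][0]:
  t=0 PE[1][0]: acc=0 h=0 v=0
  t=1 PE[1][0]: acc=35 h=7 v=5
  t=2 PE[1][0]: acc=83 h=8 v=6
RS (2×2 grid), PE[1][0]:
  t=0 PE[1][0]: acc=0 h=0 v=0
  t=1 PE[1][0]: acc=35 h=35 v=5
  t=2 PE[1][0]: acc=7 h=7 v=1

dataflow = RS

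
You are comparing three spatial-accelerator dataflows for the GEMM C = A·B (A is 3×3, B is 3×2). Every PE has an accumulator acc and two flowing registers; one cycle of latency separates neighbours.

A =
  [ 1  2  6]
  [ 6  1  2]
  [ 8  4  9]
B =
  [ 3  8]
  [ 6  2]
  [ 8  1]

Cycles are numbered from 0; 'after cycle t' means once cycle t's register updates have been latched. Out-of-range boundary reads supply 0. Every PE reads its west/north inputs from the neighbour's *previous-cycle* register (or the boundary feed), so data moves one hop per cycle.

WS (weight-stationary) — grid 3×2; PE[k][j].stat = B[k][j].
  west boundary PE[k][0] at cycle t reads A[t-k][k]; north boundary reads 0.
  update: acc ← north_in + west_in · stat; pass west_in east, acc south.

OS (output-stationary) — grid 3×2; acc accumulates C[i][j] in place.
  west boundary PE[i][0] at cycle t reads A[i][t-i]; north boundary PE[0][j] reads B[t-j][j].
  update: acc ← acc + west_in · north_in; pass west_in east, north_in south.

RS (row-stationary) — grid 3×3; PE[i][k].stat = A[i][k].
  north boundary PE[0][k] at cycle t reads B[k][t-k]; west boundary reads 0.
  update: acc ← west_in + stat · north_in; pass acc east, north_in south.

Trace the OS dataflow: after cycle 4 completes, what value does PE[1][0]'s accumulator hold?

OS on a 3×2 grid — tracing PE[1][0] and its feeders:
  cycle 0: PE[0][0] → acc 3, east 1, south 3
  cycle 0: PE[1][0] → acc 0, east 0, south 0
  cycle 1: PE[0][0] → acc 15, east 2, south 6
  cycle 1: PE[1][0] → acc 18, east 6, south 3
  cycle 2: PE[0][0] → acc 63, east 6, south 8
  cycle 2: PE[1][0] → acc 24, east 1, south 6
  cycle 3: PE[0][0] → acc 63, east 0, south 0
  cycle 3: PE[1][0] → acc 40, east 2, south 8
  cycle 4: PE[0][0] → acc 63, east 0, south 0
  cycle 4: PE[1][0] → acc 40, east 0, south 0

PE[1][0].acc = 40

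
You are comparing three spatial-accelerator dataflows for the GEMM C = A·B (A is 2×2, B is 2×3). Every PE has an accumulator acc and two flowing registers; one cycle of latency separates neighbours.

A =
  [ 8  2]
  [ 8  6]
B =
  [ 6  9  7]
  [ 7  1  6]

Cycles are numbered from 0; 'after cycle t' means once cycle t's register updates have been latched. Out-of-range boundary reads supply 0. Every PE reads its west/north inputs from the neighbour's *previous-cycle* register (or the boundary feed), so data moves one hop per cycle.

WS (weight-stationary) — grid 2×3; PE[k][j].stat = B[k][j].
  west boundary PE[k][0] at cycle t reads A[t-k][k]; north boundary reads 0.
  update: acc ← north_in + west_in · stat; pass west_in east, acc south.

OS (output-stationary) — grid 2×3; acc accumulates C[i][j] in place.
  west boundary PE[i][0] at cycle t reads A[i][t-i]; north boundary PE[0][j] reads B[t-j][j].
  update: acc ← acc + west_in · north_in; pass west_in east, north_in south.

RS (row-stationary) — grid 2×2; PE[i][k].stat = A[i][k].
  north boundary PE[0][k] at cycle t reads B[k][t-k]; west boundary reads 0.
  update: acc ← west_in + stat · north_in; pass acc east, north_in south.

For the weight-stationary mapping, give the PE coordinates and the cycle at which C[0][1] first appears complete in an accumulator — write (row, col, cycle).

WS — PE[1][1] is where C[0][1] collects:
  c0 r1c1: 0 / 0 / 0
  c1 r1c1: 0 / 0 / 0
  c2 r1c1: 74 / 2 / 74

(row, col, cycle) = (1, 1, 2)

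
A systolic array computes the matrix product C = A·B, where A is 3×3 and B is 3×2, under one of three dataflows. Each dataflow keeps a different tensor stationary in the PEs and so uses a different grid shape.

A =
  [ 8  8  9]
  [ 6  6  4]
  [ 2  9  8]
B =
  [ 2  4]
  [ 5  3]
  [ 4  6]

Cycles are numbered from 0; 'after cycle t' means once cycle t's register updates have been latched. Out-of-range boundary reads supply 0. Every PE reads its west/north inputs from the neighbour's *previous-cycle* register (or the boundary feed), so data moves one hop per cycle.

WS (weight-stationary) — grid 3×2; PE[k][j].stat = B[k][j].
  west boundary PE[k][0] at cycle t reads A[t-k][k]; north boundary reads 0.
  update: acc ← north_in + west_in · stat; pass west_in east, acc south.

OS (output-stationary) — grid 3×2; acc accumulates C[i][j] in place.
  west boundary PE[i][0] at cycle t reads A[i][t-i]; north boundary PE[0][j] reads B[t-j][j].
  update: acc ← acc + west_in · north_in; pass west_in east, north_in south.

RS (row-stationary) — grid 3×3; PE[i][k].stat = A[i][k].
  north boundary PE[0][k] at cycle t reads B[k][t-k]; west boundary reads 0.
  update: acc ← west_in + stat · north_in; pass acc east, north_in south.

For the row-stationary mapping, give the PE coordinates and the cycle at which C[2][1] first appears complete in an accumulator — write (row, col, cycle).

(row, col, cycle) = (2, 2, 5)

RS: C[2][1] accumulates in PE[2][2]:
  after 0 — PE[2][2] acc=0, pass-E 0, pass-S 0
  after 1 — PE[2][2] acc=0, pass-E 0, pass-S 0
  after 2 — PE[2][2] acc=0, pass-E 0, pass-S 0
  after 3 — PE[2][2] acc=0, pass-E 0, pass-S 0
  after 4 — PE[2][2] acc=81, pass-E 81, pass-S 4
  after 5 — PE[2][2] acc=83, pass-E 83, pass-S 6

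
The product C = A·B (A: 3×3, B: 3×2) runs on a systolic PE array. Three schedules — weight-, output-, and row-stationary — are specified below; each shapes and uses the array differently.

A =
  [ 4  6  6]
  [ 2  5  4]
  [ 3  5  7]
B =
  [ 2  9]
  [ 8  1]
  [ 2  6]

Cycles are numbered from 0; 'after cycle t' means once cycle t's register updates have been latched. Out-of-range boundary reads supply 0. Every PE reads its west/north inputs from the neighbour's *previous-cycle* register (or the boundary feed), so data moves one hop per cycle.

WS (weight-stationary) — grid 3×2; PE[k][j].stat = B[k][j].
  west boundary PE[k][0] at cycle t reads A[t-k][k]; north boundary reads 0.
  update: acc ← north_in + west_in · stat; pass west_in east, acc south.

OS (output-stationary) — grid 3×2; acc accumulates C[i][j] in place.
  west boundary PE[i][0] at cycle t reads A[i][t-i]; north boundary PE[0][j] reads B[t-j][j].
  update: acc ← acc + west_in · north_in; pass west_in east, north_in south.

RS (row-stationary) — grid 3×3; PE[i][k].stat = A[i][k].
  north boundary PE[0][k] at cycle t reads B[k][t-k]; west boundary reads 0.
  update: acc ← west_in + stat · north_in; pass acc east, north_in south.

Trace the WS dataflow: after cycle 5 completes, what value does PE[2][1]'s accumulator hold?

Tracing WS — 3×2 array, target PE[2][1]:
  after 0 — PE[1][1] acc=0, pass-E 0, pass-S 0
  after 0 — PE[2][0] acc=0, pass-E 0, pass-S 0
  after 0 — PE[2][1] acc=0, pass-E 0, pass-S 0
  after 1 — PE[1][1] acc=0, pass-E 0, pass-S 0
  after 1 — PE[2][0] acc=0, pass-E 0, pass-S 0
  after 1 — PE[2][1] acc=0, pass-E 0, pass-S 0
  after 2 — PE[1][1] acc=42, pass-E 6, pass-S 42
  after 2 — PE[2][0] acc=68, pass-E 6, pass-S 68
  after 2 — PE[2][1] acc=0, pass-E 0, pass-S 0
  after 3 — PE[1][1] acc=23, pass-E 5, pass-S 23
  after 3 — PE[2][0] acc=52, pass-E 4, pass-S 52
  after 3 — PE[2][1] acc=78, pass-E 6, pass-S 78
  after 4 — PE[1][1] acc=32, pass-E 5, pass-S 32
  after 4 — PE[2][0] acc=60, pass-E 7, pass-S 60
  after 4 — PE[2][1] acc=47, pass-E 4, pass-S 47
  after 5 — PE[1][1] acc=0, pass-E 0, pass-S 0
  after 5 — PE[2][0] acc=0, pass-E 0, pass-S 0
  after 5 — PE[2][1] acc=74, pass-E 7, pass-S 74

PE[2][1].acc = 74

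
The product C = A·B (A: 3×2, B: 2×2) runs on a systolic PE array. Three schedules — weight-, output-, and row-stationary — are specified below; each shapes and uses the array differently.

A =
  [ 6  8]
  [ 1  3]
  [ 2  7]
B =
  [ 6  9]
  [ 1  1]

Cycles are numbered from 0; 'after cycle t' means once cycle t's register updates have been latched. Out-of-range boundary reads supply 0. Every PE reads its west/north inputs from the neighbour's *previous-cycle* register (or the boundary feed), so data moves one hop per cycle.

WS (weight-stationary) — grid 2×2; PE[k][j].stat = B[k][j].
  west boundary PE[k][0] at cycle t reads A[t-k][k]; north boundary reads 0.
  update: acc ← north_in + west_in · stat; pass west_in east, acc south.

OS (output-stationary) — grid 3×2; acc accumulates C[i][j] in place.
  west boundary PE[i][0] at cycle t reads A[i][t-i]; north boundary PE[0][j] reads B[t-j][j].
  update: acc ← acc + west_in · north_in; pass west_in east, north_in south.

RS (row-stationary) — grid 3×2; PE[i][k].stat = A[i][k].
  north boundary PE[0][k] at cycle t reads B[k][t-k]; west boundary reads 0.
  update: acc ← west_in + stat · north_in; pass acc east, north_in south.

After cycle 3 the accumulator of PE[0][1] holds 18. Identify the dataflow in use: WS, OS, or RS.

dataflow = WS

WS [2×2] PE[0][1] across cycles:
  0: (0,1).acc=0  regs=<0,0>
  1: (0,1).acc=54  regs=<6,54>
  2: (0,1).acc=9  regs=<1,9>
  3: (0,1).acc=18  regs=<2,18>
OS [3×2] PE[0][1] across cycles:
  0: (0,1).acc=0  regs=<0,0>
  1: (0,1).acc=54  regs=<6,9>
  2: (0,1).acc=62  regs=<8,1>
  3: (0,1).acc=62  regs=<0,0>
RS [3×2] PE[0][1] across cycles:
  0: (0,1).acc=0  regs=<0,0>
  1: (0,1).acc=44  regs=<44,1>
  2: (0,1).acc=62  regs=<62,1>
  3: (0,1).acc=0  regs=<0,0>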